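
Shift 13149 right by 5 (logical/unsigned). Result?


0b11001101011101 >> 5 = 0b110011010 = 410

410


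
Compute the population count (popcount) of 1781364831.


0b1101010001011010111100001011111 has 18 set bits

18


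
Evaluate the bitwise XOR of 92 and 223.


0b1011100 ^ 0b11011111 = 0b10000011 = 131

131


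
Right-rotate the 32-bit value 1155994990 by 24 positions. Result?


Rotate 0b1000100111001110001010101101110 right by 24 (32-bit) = 0b11100111000101010110111001000100 = 3876941380

3876941380


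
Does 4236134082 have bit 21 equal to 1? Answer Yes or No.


0b11111100011111100100011011000010, bit 21 = 1. Yes

Yes


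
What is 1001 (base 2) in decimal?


1001 in decimal = 9

9


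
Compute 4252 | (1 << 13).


4252 | (1 << 13) = 4252 | 8192 = 12444

12444


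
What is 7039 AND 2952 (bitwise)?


0b1101101111111 & 0b101110001000 = 0b101100001000 = 2824

2824


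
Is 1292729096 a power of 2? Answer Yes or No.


0b1001101000011010111101100001000. Multiple bits set => No

No


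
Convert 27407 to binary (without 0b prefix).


27407 = 110101100001111 in binary

110101100001111


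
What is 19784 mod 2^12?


19784 & 4095 = 3400

3400


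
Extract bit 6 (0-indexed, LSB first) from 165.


0b10100101, position 6 = 0

0


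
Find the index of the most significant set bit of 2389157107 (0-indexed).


0b10001110011001111010010011110011. Highest set bit at position 31

31


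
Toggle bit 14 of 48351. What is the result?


48351 ^ (1 << 14) = 48351 ^ 16384 = 64735

64735


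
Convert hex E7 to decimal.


E7 hex = 231 decimal

231


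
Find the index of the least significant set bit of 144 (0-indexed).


0b10010000. Lowest set bit at position 4

4


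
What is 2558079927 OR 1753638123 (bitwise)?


0b10011000011110010011001110110111 | 0b1101000100001100110010011101011 = 0b11111000111111110111011111111111 = 4177491967

4177491967


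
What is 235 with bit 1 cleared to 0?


235 & ~(1 << 1) = 233

233


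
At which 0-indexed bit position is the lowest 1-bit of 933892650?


0b110111101010100001001000101010. Lowest set bit at position 1

1


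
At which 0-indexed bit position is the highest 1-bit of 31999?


0b111110011111111. Highest set bit at position 14

14


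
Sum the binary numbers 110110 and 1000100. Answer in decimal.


110110 + 1000100 = 1111010 = 122

122


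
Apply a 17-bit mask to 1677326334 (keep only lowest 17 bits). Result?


1677326334 & 131071 = 129022

129022


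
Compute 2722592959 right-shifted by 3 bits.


0b10100010010001110111100010111111 >> 3 = 0b10100010010001110111100010111 = 340324119

340324119


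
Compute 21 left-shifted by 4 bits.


0b10101 << 4 = 0b101010000 = 336

336


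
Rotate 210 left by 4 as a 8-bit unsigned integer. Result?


Rotate 0b11010010 left by 4 (8-bit) = 0b101101 = 45

45


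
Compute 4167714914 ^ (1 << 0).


4167714914 ^ (1 << 0) = 4167714914 ^ 1 = 4167714915

4167714915


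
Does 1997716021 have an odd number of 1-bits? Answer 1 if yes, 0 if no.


0b1110111000100101011101000110101 has 17 ones => parity 1

1


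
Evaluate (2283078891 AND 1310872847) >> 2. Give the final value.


Step 1: 2283078891 & 1310872847 = 134218763
Step 2: 134218763 >> 2 = 33554690

33554690


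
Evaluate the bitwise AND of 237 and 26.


0b11101101 & 0b11010 = 0b1000 = 8

8


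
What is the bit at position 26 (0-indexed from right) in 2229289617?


0b10000100111000000100001010010001, position 26 = 1

1


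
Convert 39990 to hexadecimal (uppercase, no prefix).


39990 = 9C36 hex

9C36


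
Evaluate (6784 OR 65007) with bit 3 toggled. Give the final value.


Step 1: 6784 | 65007 = 65519
Step 2: 65519 ^ (1 << 3) = 65519 ^ 8 = 65511

65511


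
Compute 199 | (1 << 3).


199 | (1 << 3) = 199 | 8 = 207

207


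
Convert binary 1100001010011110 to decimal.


1100001010011110 in decimal = 49822

49822


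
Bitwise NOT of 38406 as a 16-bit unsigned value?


~0b1001011000000110 = 0b110100111111001 = 27129 (16-bit unsigned)

27129


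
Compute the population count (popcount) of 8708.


0b10001000000100 has 3 set bits

3


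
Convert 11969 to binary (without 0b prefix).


11969 = 10111011000001 in binary

10111011000001


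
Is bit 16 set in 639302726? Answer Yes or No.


0b100110000110101111110001000110, bit 16 = 0. No

No


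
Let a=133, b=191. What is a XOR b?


133 ^ 191 = 58

58


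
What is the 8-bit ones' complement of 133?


133 ^ 255 = 122

122


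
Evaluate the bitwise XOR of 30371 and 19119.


0b111011010100011 ^ 0b100101010101111 = 0b11110000001100 = 15372

15372


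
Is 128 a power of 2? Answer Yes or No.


0b10000000. Only one bit set => Yes

Yes


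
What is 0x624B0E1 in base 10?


624B0E1 hex = 103067873 decimal

103067873


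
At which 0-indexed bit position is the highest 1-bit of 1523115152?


0b1011010110010001110010010010000. Highest set bit at position 30

30


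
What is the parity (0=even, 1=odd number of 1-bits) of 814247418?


0b110000100010000110110111111010 has 15 ones => parity 1

1


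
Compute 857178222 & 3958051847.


0b110011000101111000000001101110 & 0b11101011111010110001010000000111 = 0b100011000000110000000000000110 = 587399174

587399174


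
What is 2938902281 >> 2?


0b10101111001011000001011100001001 >> 2 = 0b101011110010110000010111000010 = 734725570

734725570


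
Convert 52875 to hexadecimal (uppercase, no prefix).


52875 = CE8B hex

CE8B


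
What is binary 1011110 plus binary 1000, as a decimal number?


1011110 + 1000 = 1100110 = 102

102


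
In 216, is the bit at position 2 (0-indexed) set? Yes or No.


0b11011000, bit 2 = 0. No

No


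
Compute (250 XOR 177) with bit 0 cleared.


Step 1: 250 ^ 177 = 75
Step 2: 75 & ~(1 << 0) = 74

74


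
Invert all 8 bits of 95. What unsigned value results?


95 ^ 255 = 160

160


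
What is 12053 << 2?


0b10111100010101 << 2 = 0b1011110001010100 = 48212

48212


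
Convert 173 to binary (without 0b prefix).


173 = 10101101 in binary

10101101


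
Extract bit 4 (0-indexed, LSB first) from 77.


0b1001101, position 4 = 0

0


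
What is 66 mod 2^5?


66 & 31 = 2

2


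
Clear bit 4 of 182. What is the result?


182 & ~(1 << 4) = 166

166


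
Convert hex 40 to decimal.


40 hex = 64 decimal

64


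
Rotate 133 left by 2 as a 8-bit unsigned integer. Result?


Rotate 0b10000101 left by 2 (8-bit) = 0b10110 = 22

22


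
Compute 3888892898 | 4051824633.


0b11100111110010111100101111100010 | 0b11110001100000011110111111111001 = 0b11110111110010111110111111111011 = 4157337595

4157337595


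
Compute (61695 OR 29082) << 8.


Step 1: 61695 | 29082 = 61951
Step 2: 61951 << 8 = 15859456

15859456


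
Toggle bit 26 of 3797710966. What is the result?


3797710966 ^ (1 << 26) = 3797710966 ^ 67108864 = 3864819830

3864819830


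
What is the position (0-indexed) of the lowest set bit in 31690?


0b111101111001010. Lowest set bit at position 1

1


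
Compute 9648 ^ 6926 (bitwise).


0b10010110110000 ^ 0b1101100001110 = 0b11111010111110 = 16062

16062


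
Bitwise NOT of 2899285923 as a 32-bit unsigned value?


~0b10101100110011111001011110100011 = 0b1010011001100000110100001011100 = 1395681372 (32-bit unsigned)

1395681372


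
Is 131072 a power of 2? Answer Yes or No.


0b100000000000000000. Only one bit set => Yes

Yes


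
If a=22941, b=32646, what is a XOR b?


22941 ^ 32646 = 9755

9755


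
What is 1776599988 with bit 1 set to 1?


1776599988 | (1 << 1) = 1776599988 | 2 = 1776599990

1776599990


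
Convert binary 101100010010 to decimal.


101100010010 in decimal = 2834

2834


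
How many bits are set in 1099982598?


0b1000001100100000110011100000110 has 11 set bits

11


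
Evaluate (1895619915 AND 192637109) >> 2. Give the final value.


Step 1: 1895619915 & 192637109 = 7882753
Step 2: 7882753 >> 2 = 1970688

1970688


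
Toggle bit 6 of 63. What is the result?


63 ^ (1 << 6) = 63 ^ 64 = 127

127


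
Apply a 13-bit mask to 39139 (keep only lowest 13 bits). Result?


39139 & 8191 = 6371

6371


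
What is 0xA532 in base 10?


A532 hex = 42290 decimal

42290


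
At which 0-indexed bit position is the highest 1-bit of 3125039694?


0b10111010010001000101001001001110. Highest set bit at position 31

31


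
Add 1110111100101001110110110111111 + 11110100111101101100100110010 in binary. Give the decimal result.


1110111100101001110110110111111 + 11110100111101101100100110010 = 10010110001100111100011011110001 = 2519975665

2519975665


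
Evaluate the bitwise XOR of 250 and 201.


0b11111010 ^ 0b11001001 = 0b110011 = 51

51


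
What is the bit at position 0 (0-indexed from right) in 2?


0b10, position 0 = 0

0


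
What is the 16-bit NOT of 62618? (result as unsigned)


~0b1111010010011010 = 0b101101100101 = 2917 (16-bit unsigned)

2917


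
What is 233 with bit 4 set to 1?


233 | (1 << 4) = 233 | 16 = 249

249


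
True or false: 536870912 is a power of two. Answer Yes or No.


0b100000000000000000000000000000. Only one bit set => Yes

Yes


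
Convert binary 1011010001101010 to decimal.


1011010001101010 in decimal = 46186

46186


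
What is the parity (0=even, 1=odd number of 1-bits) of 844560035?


0b110010010101101111011010100011 has 17 ones => parity 1

1


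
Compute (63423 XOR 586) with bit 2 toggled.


Step 1: 63423 ^ 586 = 62965
Step 2: 62965 ^ (1 << 2) = 62965 ^ 4 = 62961

62961


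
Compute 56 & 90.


0b111000 & 0b1011010 = 0b11000 = 24

24


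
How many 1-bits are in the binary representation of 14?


0b1110 has 3 set bits

3


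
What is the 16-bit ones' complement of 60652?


60652 ^ 65535 = 4883

4883


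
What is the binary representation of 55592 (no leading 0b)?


55592 = 1101100100101000 in binary

1101100100101000


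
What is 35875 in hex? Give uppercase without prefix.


35875 = 8C23 hex

8C23


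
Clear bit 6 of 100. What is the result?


100 & ~(1 << 6) = 36

36


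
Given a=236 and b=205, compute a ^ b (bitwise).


236 ^ 205 = 33

33


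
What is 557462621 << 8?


0b100001001110100011010001011101 << 8 = 0b10000100111010001101000101110100000000 = 142710430976

142710430976


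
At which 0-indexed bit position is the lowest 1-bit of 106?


0b1101010. Lowest set bit at position 1

1


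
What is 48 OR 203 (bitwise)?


0b110000 | 0b11001011 = 0b11111011 = 251

251


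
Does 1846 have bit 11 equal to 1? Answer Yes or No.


0b11100110110, bit 11 = 0. No

No


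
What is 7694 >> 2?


0b1111000001110 >> 2 = 0b11110000011 = 1923

1923


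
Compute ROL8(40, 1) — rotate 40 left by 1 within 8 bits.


Rotate 0b101000 left by 1 (8-bit) = 0b1010000 = 80

80


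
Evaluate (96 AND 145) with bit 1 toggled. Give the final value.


Step 1: 96 & 145 = 0
Step 2: 0 ^ (1 << 1) = 0 ^ 2 = 2

2


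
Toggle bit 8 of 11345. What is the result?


11345 ^ (1 << 8) = 11345 ^ 256 = 11601

11601


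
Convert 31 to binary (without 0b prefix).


31 = 11111 in binary

11111


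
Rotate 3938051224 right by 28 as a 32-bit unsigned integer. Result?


Rotate 0b11101010101110011110010010011000 right by 28 (32-bit) = 0b10101011100111100100100110001110 = 2879277454

2879277454


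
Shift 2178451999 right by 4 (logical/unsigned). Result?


0b10000001110110001000101000011111 >> 4 = 0b1000000111011000100010100001 = 136153249

136153249


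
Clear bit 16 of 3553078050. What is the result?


3553078050 & ~(1 << 16) = 3553012514

3553012514


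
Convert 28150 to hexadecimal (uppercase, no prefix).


28150 = 6DF6 hex

6DF6


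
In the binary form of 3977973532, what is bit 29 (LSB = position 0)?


0b11101101000110110000111100011100, position 29 = 1

1


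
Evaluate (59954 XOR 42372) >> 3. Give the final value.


Step 1: 59954 ^ 42372 = 20406
Step 2: 20406 >> 3 = 2550

2550


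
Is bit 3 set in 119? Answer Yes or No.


0b1110111, bit 3 = 0. No

No


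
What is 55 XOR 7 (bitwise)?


0b110111 ^ 0b111 = 0b110000 = 48

48


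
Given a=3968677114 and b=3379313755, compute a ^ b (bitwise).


3968677114 ^ 3379313755 = 635504801

635504801


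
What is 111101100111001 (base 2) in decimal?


111101100111001 in decimal = 31545

31545


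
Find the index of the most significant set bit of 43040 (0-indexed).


0b1010100000100000. Highest set bit at position 15

15


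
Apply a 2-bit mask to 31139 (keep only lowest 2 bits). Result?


31139 & 3 = 3

3


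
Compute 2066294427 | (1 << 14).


2066294427 | (1 << 14) = 2066294427 | 16384 = 2066310811

2066310811


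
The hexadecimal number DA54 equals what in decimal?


DA54 hex = 55892 decimal

55892


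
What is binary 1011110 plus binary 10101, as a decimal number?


1011110 + 10101 = 1110011 = 115

115


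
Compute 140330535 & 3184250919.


0b1000010111010100011000100111 & 0b10111101110010111101000000100111 = 0b1000010010010100000000100111 = 139018279

139018279


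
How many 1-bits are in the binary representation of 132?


0b10000100 has 2 set bits

2


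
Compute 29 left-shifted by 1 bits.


0b11101 << 1 = 0b111010 = 58

58


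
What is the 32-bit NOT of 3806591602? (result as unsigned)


~0b11100010111000111111101001110010 = 0b11101000111000000010110001101 = 488375693 (32-bit unsigned)

488375693


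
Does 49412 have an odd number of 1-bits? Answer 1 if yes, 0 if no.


0b1100000100000100 has 4 ones => parity 0

0


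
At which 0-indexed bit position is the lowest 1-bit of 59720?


0b1110100101001000. Lowest set bit at position 3

3


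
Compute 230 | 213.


0b11100110 | 0b11010101 = 0b11110111 = 247

247


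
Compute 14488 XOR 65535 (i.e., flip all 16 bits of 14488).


14488 ^ 65535 = 51047

51047


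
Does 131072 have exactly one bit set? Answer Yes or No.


0b100000000000000000. Only one bit set => Yes

Yes


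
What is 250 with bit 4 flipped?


250 ^ (1 << 4) = 250 ^ 16 = 234

234


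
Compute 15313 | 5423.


0b11101111010001 | 0b1010100101111 = 0b11111111111111 = 16383

16383


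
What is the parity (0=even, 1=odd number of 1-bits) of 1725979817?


0b1100110111000000101110010101001 has 15 ones => parity 1

1


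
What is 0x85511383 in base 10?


85511383 hex = 2236683139 decimal

2236683139


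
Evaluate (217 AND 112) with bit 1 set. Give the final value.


Step 1: 217 & 112 = 80
Step 2: 80 | (1 << 1) = 80 | 2 = 82

82


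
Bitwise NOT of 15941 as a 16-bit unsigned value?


~0b11111001000101 = 0b1100000110111010 = 49594 (16-bit unsigned)

49594


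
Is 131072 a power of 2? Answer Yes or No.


0b100000000000000000. Only one bit set => Yes

Yes


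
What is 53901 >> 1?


0b1101001010001101 >> 1 = 0b110100101000110 = 26950

26950


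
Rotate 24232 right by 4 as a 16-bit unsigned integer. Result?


Rotate 0b101111010101000 right by 4 (16-bit) = 0b1000010111101010 = 34282

34282


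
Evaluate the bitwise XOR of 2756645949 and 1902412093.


0b10100100010011110001010000111101 ^ 0b1110001011001001000000100111101 = 0b11010101001010111001010100000000 = 3576403200

3576403200


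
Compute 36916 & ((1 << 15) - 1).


36916 & 32767 = 4148

4148


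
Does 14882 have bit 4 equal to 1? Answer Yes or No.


0b11101000100010, bit 4 = 0. No

No


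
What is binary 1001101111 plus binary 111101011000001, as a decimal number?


1001101111 + 111101011000001 = 111110100110000 = 32048

32048


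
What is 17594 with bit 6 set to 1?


17594 | (1 << 6) = 17594 | 64 = 17658

17658


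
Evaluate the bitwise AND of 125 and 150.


0b1111101 & 0b10010110 = 0b10100 = 20

20


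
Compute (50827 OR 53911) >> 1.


Step 1: 50827 | 53911 = 54943
Step 2: 54943 >> 1 = 27471

27471


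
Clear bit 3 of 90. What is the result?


90 & ~(1 << 3) = 82

82


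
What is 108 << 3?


0b1101100 << 3 = 0b1101100000 = 864

864


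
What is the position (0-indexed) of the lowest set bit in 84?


0b1010100. Lowest set bit at position 2

2


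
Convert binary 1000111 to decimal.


1000111 in decimal = 71

71


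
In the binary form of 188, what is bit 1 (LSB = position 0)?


0b10111100, position 1 = 0

0


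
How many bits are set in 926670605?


0b110111001110111101111100001101 has 20 set bits

20


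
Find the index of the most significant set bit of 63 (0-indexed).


0b111111. Highest set bit at position 5

5


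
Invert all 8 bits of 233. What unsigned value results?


233 ^ 255 = 22

22


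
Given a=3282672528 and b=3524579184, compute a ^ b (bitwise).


3282672528 ^ 3524579184 = 297620704

297620704


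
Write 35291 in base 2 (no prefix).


35291 = 1000100111011011 in binary

1000100111011011


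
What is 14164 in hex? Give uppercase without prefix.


14164 = 3754 hex

3754


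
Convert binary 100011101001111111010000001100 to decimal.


100011101001111111010000001100 in decimal = 598209548

598209548


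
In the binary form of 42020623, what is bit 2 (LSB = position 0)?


0b10100000010010111100001111, position 2 = 1

1


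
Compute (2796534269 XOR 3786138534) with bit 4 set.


Step 1: 2796534269 ^ 3786138534 = 1191467611
Step 2: 1191467611 | (1 << 4) = 1191467611 | 16 = 1191467611

1191467611


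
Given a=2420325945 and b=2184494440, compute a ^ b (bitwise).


2420325945 ^ 2184494440 = 309822289

309822289


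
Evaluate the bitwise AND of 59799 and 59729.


0b1110100110010111 & 0b1110100101010001 = 0b1110100100010001 = 59665

59665


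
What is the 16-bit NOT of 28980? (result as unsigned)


~0b111000100110100 = 0b1000111011001011 = 36555 (16-bit unsigned)

36555


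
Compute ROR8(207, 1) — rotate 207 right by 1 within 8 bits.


Rotate 0b11001111 right by 1 (8-bit) = 0b11100111 = 231

231


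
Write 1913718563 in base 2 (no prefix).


1913718563 = 1110010000100010000011100100011 in binary

1110010000100010000011100100011


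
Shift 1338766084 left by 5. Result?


0b1001111110010111111001100000100 << 5 = 0b100111111001011111100110000010000000 = 42840514688

42840514688


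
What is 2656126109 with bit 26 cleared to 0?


2656126109 & ~(1 << 26) = 2589017245

2589017245


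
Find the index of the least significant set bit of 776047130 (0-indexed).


0b101110010000011000101000011010. Lowest set bit at position 1

1


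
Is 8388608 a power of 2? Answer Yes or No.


0b100000000000000000000000. Only one bit set => Yes

Yes


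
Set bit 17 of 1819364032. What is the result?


1819364032 | (1 << 17) = 1819364032 | 131072 = 1819495104

1819495104


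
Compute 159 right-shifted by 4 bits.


0b10011111 >> 4 = 0b1001 = 9

9


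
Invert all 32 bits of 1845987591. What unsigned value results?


1845987591 ^ 4294967295 = 2448979704

2448979704


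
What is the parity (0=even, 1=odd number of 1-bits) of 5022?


0b1001110011110 has 8 ones => parity 0

0


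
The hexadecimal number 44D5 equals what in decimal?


44D5 hex = 17621 decimal

17621


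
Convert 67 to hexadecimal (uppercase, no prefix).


67 = 43 hex

43


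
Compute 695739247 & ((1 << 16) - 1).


695739247 & 65535 = 9071

9071


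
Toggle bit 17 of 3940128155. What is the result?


3940128155 ^ (1 << 17) = 3940128155 ^ 131072 = 3940259227

3940259227


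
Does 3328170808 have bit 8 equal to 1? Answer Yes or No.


0b11000110010111111101101100111000, bit 8 = 1. Yes

Yes


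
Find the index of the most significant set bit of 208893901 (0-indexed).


0b1100011100110111011111001101. Highest set bit at position 27

27


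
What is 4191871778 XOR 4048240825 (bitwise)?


0b11111001110110101110001100100010 ^ 0b11110001010010110100000010111001 = 0b1000100100011010001110011011 = 143762331

143762331


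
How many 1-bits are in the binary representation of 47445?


0b1011100101010101 has 9 set bits

9


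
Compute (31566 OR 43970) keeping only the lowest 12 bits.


Step 1: 31566 | 43970 = 64462
Step 2: 64462 & 4095 = 3022

3022


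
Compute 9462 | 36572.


0b10010011110110 | 0b1000111011011100 = 0b1010111011111110 = 44798

44798


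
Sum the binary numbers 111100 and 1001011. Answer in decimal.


111100 + 1001011 = 10000111 = 135

135


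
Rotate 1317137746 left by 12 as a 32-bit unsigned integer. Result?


Rotate 0b1001110100000011110110101010010 left by 12 (32-bit) = 0b11110110101010010010011101000 = 517285096

517285096


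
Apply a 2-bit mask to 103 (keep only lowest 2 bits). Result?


103 & 3 = 3

3


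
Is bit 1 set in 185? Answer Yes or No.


0b10111001, bit 1 = 0. No

No


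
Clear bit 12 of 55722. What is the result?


55722 & ~(1 << 12) = 51626

51626


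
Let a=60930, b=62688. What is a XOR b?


60930 ^ 62688 = 6882

6882


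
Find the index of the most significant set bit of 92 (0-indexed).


0b1011100. Highest set bit at position 6

6


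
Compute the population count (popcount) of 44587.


0b1010111000101011 has 9 set bits

9


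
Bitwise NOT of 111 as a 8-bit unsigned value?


~0b1101111 = 0b10010000 = 144 (8-bit unsigned)

144


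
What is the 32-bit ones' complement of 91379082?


91379082 ^ 4294967295 = 4203588213

4203588213


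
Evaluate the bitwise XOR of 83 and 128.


0b1010011 ^ 0b10000000 = 0b11010011 = 211

211


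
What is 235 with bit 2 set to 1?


235 | (1 << 2) = 235 | 4 = 239

239


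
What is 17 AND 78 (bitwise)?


0b10001 & 0b1001110 = 0b0 = 0

0


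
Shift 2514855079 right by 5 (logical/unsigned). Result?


0b10010101111001011010010010100111 >> 5 = 0b100101011110010110100100101 = 78589221

78589221


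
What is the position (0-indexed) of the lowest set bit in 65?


0b1000001. Lowest set bit at position 0

0


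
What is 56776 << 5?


0b1101110111001000 << 5 = 0b110111011100100000000 = 1816832

1816832


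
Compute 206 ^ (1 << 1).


206 ^ (1 << 1) = 206 ^ 2 = 204

204


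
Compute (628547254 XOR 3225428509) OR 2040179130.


Step 1: 628547254 ^ 3225428509 = 3845586091
Step 2: 3845586091 | 2040179130 = 4257152443

4257152443


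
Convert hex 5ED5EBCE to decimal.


5ED5EBCE hex = 1591077838 decimal

1591077838


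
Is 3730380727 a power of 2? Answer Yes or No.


0b11011110010110010001011110110111. Multiple bits set => No

No


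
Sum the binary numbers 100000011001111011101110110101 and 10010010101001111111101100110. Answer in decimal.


100000011001111011101110110101 + 10010010101001111111101100110 = 110010101111001011101100011011 = 851229467

851229467


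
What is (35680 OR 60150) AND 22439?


Step 1: 35680 | 60150 = 60406
Step 2: 60406 & 22439 = 17318

17318


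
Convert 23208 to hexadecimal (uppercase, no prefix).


23208 = 5AA8 hex

5AA8


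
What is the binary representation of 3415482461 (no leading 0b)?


3415482461 = 11001011100101000010000001011101 in binary

11001011100101000010000001011101


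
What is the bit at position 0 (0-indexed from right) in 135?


0b10000111, position 0 = 1

1


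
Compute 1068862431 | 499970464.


0b111111101101011000101111011111 | 0b11101110011001111000110100000 = 0b111111111111011111101111111111 = 1073609727

1073609727


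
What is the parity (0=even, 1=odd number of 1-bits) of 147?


0b10010011 has 4 ones => parity 0

0


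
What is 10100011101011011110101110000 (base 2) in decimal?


10100011101011011110101110000 in decimal = 343260528

343260528


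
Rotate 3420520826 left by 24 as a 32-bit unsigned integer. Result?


Rotate 0b11001011111000010000000101111010 left by 24 (32-bit) = 0b1111010110010111110000100000001 = 2060181761

2060181761


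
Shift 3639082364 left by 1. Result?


0b11011000111001111111110101111100 << 1 = 0b110110001110011111111101011111000 = 7278164728

7278164728


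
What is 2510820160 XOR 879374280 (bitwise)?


0b10010101101010000001001101000000 ^ 0b110100011010100010111111001000 = 0b10100001110000100011110010001000 = 2713861256

2713861256


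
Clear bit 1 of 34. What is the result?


34 & ~(1 << 1) = 32

32


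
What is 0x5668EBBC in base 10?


5668EBBC hex = 1449716668 decimal

1449716668


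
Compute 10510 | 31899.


0b10100100001110 | 0b111110010011011 = 0b111110110011111 = 32159

32159


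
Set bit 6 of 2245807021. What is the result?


2245807021 | (1 << 6) = 2245807021 | 64 = 2245807085

2245807085


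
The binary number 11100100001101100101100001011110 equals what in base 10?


11100100001101100101100001011110 in decimal = 3828766814

3828766814


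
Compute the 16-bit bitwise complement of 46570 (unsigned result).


~0b1011010111101010 = 0b100101000010101 = 18965 (16-bit unsigned)

18965


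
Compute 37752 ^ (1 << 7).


37752 ^ (1 << 7) = 37752 ^ 128 = 37880

37880


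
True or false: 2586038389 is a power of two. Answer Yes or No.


0b10011010001000111101000001110101. Multiple bits set => No

No


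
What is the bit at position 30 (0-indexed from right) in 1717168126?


0b1100110010110011110011111111110, position 30 = 1

1


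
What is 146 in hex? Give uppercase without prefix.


146 = 92 hex

92


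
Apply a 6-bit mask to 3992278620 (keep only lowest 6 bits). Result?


3992278620 & 63 = 28

28


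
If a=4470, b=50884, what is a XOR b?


4470 ^ 50884 = 55218

55218


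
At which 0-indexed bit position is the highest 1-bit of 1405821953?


0b1010011110010110010010000000001. Highest set bit at position 30

30


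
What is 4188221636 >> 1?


0b11111001101000110011000011000100 >> 1 = 0b1111100110100011001100001100010 = 2094110818

2094110818


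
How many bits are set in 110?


0b1101110 has 5 set bits

5


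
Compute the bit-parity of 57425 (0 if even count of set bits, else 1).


0b1110000001010001 has 6 ones => parity 0

0


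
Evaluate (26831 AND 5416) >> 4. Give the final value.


Step 1: 26831 & 5416 = 8
Step 2: 8 >> 4 = 0

0


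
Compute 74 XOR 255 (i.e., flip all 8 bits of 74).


74 ^ 255 = 181

181


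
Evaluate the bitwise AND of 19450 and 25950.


0b100101111111010 & 0b110010101011110 = 0b100000101011010 = 16730

16730


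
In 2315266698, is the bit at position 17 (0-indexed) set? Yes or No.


0b10001010000000000010101010001010, bit 17 = 0. No

No


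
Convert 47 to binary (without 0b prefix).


47 = 101111 in binary

101111


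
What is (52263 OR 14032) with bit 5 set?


Step 1: 52263 | 14032 = 65271
Step 2: 65271 | (1 << 5) = 65271 | 32 = 65271

65271


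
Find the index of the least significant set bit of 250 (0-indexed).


0b11111010. Lowest set bit at position 1

1


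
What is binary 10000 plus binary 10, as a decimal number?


10000 + 10 = 10010 = 18

18


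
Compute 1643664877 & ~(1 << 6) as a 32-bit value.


1643664877 & ~(1 << 6) = 1643664813

1643664813


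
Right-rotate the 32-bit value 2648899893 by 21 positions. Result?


Rotate 0b10011101111000110000000100110101 right by 21 (32-bit) = 0b11000000010011010110011101111 = 403287279

403287279


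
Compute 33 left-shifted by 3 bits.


0b100001 << 3 = 0b100001000 = 264

264


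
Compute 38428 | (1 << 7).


38428 | (1 << 7) = 38428 | 128 = 38556

38556


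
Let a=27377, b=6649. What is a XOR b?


27377 ^ 6649 = 29448

29448


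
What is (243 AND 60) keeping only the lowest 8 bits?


Step 1: 243 & 60 = 48
Step 2: 48 & 255 = 48

48


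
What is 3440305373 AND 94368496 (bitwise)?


0b11001101000011101110010011011101 & 0b101100111111111001011110000 = 0b101000011101110000011010000 = 84861136

84861136


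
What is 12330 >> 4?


0b11000000101010 >> 4 = 0b1100000010 = 770

770


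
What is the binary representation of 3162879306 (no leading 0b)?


3162879306 = 10111100100001011011010101001010 in binary

10111100100001011011010101001010


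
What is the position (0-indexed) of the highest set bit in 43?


0b101011. Highest set bit at position 5

5


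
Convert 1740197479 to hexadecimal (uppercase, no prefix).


1740197479 = 67B94E67 hex

67B94E67


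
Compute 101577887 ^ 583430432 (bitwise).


0b110000011011111010010011111 ^ 0b100010110001100111000100100000 = 0b100100110010111000010110111111 = 617317823

617317823


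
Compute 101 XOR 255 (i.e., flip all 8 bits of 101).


101 ^ 255 = 154

154


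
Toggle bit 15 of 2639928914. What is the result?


2639928914 ^ (1 << 15) = 2639928914 ^ 32768 = 2639961682

2639961682


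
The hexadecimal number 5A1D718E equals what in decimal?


5A1D718E hex = 1511879054 decimal

1511879054


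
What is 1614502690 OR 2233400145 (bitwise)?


0b1100000001110110101101100100010 | 0b10000101000111101111101101010001 = 0b11100101001111111111101101110011 = 3846175603

3846175603


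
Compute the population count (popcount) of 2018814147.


0b1111000010101001010100011000011 has 14 set bits

14


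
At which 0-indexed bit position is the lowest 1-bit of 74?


0b1001010. Lowest set bit at position 1

1


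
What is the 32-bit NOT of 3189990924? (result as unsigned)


~0b10111110001000110110011000001100 = 0b1000001110111001001100111110011 = 1104976371 (32-bit unsigned)

1104976371


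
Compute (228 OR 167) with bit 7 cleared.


Step 1: 228 | 167 = 231
Step 2: 231 & ~(1 << 7) = 103

103


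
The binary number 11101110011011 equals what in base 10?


11101110011011 in decimal = 15259

15259


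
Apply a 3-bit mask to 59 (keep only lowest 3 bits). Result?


59 & 7 = 3

3


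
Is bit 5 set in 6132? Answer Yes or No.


0b1011111110100, bit 5 = 1. Yes

Yes


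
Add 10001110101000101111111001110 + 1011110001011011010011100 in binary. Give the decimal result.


10001110101000101111111001110 + 1011110001011011010011100 = 10011010011010001011001101010 = 323819114

323819114


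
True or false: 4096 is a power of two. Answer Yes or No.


0b1000000000000. Only one bit set => Yes

Yes


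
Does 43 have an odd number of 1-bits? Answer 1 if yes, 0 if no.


0b101011 has 4 ones => parity 0

0


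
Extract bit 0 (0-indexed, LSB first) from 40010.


0b1001110001001010, position 0 = 0

0


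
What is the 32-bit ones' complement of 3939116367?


3939116367 ^ 4294967295 = 355850928

355850928


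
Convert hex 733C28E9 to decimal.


733C28E9 hex = 1933322473 decimal

1933322473


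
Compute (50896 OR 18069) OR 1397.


Step 1: 50896 | 18069 = 50901
Step 2: 50901 | 1397 = 51189

51189


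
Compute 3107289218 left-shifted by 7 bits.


0b10111001001101010111100010000010 << 7 = 0b101110010011010101111000100000100000000 = 397733019904

397733019904


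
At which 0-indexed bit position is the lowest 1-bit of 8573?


0b10000101111101. Lowest set bit at position 0

0


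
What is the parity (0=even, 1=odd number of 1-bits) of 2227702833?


0b10000100110010000000110000110001 has 10 ones => parity 0

0


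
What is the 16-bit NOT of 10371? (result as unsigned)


~0b10100010000011 = 0b1101011101111100 = 55164 (16-bit unsigned)

55164


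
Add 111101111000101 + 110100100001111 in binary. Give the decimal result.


111101111000101 + 110100100001111 = 1110010011010100 = 58580

58580


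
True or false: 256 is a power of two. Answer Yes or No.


0b100000000. Only one bit set => Yes

Yes


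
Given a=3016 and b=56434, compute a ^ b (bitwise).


3016 ^ 56434 = 55226

55226


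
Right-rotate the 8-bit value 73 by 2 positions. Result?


Rotate 0b1001001 right by 2 (8-bit) = 0b1010010 = 82

82


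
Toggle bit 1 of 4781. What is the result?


4781 ^ (1 << 1) = 4781 ^ 2 = 4783

4783


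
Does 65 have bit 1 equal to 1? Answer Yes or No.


0b1000001, bit 1 = 0. No

No


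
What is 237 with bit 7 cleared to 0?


237 & ~(1 << 7) = 109

109


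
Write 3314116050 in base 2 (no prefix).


3314116050 = 11000101100010010110010111010010 in binary

11000101100010010110010111010010


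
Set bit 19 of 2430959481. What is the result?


2430959481 | (1 << 19) = 2430959481 | 524288 = 2431483769

2431483769


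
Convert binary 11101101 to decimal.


11101101 in decimal = 237

237


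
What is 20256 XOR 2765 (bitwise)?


0b100111100100000 ^ 0b101011001101 = 0b100010111101101 = 17901

17901


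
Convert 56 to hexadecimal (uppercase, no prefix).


56 = 38 hex

38


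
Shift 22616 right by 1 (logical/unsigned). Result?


0b101100001011000 >> 1 = 0b10110000101100 = 11308

11308


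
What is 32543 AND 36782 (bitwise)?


0b111111100011111 & 0b1000111110101110 = 0b111100001110 = 3854

3854


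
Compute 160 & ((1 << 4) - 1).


160 & 15 = 0

0


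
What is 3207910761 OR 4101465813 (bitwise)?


0b10111111001101001101010101101001 | 0b11110100011101110110011011010101 = 0b11111111011101111111011111111101 = 4286052349

4286052349


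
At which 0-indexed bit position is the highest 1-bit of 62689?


0b1111010011100001. Highest set bit at position 15

15


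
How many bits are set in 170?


0b10101010 has 4 set bits

4


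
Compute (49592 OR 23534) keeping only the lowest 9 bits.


Step 1: 49592 | 23534 = 56318
Step 2: 56318 & 511 = 510

510


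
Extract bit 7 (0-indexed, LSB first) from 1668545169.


0b1100011011100111111101010010001, position 7 = 1

1


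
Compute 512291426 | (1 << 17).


512291426 | (1 << 17) = 512291426 | 131072 = 512422498

512422498


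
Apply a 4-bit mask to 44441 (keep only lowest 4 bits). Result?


44441 & 15 = 9

9


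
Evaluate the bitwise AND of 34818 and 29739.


0b1000100000000010 & 0b111010000101011 = 0b10 = 2

2


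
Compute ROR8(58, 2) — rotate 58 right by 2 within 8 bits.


Rotate 0b111010 right by 2 (8-bit) = 0b10001110 = 142

142


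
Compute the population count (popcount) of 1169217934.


0b1000101101100001101100110001110 has 15 set bits

15


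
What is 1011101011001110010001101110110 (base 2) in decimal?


1011101011001110010001101110110 in decimal = 1567040374

1567040374


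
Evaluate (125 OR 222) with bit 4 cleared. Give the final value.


Step 1: 125 | 222 = 255
Step 2: 255 & ~(1 << 4) = 239

239


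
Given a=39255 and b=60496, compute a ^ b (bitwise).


39255 ^ 60496 = 29959

29959


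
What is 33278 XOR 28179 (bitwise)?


0b1000000111111110 ^ 0b110111000010011 = 0b1110111111101101 = 61421

61421


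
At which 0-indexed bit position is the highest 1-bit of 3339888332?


0b11000111000100101010011011001100. Highest set bit at position 31

31


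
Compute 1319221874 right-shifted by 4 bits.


0b1001110101000011011101001110010 >> 4 = 0b100111010100001101110100111 = 82451367

82451367


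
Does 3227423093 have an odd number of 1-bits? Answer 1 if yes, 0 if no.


0b11000000010111101001000101110101 has 15 ones => parity 1

1


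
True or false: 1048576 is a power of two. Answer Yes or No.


0b100000000000000000000. Only one bit set => Yes

Yes


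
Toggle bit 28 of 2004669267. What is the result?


2004669267 ^ (1 << 28) = 2004669267 ^ 268435456 = 1736233811

1736233811


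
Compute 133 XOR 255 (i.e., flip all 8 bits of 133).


133 ^ 255 = 122

122


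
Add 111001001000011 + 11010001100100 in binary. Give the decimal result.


111001001000011 + 11010001100100 = 1010011010100111 = 42663

42663


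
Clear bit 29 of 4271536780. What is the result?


4271536780 & ~(1 << 29) = 3734665868

3734665868


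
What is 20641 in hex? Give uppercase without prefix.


20641 = 50A1 hex

50A1


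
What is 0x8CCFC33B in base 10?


8CCFC33B hex = 2362426171 decimal

2362426171


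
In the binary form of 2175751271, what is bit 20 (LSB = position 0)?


0b10000001101011110101010001100111, position 20 = 0

0


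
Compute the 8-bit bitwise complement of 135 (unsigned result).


~0b10000111 = 0b1111000 = 120 (8-bit unsigned)

120


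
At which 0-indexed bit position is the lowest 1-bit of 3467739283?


0b11001110101100011000000010010011. Lowest set bit at position 0

0


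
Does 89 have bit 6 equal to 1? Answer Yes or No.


0b1011001, bit 6 = 1. Yes

Yes


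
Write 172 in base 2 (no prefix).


172 = 10101100 in binary

10101100


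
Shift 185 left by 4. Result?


0b10111001 << 4 = 0b101110010000 = 2960

2960


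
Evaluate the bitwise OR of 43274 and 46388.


0b1010100100001010 | 0b1011010100110100 = 0b1011110100111110 = 48446

48446


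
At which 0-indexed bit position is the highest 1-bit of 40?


0b101000. Highest set bit at position 5

5


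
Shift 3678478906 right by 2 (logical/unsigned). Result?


0b11011011010000010010001000111010 >> 2 = 0b110110110100000100100010001110 = 919619726

919619726


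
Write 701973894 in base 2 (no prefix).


701973894 = 101001110101110100010110000110 in binary

101001110101110100010110000110


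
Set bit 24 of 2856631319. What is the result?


2856631319 | (1 << 24) = 2856631319 | 16777216 = 2873408535

2873408535


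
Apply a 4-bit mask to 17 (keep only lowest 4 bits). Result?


17 & 15 = 1

1


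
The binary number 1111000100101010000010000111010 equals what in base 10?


1111000100101010000010000111010 in decimal = 2023031866

2023031866


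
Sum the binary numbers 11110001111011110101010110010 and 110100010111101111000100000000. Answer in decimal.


11110001111011110101010110010 + 110100010111101111000100000000 = 1010010100111001101101110110010 = 1386011570

1386011570


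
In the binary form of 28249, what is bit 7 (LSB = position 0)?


0b110111001011001, position 7 = 0

0


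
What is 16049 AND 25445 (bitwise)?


0b11111010110001 & 0b110001101100101 = 0b10001000100001 = 8737

8737


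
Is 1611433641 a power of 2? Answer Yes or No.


0b1100000000011001000011010101001. Multiple bits set => No

No


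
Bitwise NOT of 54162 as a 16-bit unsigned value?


~0b1101001110010010 = 0b10110001101101 = 11373 (16-bit unsigned)

11373


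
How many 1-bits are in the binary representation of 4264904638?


0b11111110001101010100011110111110 has 21 set bits

21


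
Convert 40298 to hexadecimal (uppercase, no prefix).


40298 = 9D6A hex

9D6A


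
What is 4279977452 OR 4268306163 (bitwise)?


0b11111111000110110100010111101100 | 0b11111110011010010010111011110011 = 0b11111111011110110110111111111111 = 4286279679

4286279679


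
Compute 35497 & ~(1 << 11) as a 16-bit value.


35497 & ~(1 << 11) = 33449

33449


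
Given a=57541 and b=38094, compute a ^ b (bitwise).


57541 ^ 38094 = 29707

29707
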